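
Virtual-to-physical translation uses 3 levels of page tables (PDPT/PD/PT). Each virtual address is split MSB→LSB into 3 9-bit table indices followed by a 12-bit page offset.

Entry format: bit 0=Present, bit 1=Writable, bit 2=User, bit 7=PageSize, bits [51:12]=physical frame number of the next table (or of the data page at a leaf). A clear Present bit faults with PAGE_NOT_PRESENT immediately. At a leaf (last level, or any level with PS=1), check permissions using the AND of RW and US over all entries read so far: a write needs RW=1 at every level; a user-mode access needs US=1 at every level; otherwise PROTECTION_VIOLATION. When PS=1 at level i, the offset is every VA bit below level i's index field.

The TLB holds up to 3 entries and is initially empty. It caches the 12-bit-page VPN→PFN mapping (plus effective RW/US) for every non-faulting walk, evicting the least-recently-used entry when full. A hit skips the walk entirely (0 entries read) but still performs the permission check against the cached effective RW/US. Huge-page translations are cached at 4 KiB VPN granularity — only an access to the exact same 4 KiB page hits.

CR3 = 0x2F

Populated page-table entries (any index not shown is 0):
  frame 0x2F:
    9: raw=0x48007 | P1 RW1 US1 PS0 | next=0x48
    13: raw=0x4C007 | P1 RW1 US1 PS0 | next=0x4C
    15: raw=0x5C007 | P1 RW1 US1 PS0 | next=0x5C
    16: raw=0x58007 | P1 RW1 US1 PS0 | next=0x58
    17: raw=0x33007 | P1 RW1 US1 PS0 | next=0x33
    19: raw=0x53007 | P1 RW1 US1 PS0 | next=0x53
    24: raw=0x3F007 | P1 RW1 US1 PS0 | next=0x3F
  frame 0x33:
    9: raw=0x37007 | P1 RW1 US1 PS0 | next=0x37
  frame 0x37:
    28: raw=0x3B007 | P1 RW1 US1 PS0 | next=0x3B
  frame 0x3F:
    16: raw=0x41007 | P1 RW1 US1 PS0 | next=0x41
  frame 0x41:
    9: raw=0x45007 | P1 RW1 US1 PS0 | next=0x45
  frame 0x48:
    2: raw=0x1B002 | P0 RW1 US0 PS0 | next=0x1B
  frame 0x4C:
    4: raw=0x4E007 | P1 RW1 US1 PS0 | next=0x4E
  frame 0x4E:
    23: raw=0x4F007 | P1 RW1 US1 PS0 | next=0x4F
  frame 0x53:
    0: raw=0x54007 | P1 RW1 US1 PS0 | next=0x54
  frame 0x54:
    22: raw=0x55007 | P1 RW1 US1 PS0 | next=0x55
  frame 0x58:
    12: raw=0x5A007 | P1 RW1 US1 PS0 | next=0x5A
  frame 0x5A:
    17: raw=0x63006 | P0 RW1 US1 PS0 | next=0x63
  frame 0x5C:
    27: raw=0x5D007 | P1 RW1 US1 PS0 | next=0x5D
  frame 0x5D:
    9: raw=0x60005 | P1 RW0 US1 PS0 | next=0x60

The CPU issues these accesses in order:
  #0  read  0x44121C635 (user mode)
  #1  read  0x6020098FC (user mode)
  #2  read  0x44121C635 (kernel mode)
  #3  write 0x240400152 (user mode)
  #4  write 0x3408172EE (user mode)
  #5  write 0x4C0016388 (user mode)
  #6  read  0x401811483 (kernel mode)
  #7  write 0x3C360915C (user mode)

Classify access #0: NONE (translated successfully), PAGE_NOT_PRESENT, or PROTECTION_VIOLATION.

Walk each access:
#0 VA=0x44121C635 (r,user):
  L0 @0x2F[17] → 0x33007  P=1,RW=1,US=1,PS=0
  L1 @0x33[9] → 0x37007  P=1,RW=1,US=1,PS=0
  L2 @0x37[28] → 0x3B007  P=1,RW=1,US=1,PS=0
  ⇒ phys 0x3B635  [3 reads]
#1 VA=0x6020098FC (r,user):
  L0 @0x2F[24] → 0x3F007  P=1,RW=1,US=1,PS=0
  L1 @0x3F[16] → 0x41007  P=1,RW=1,US=1,PS=0
  L2 @0x41[9] → 0x45007  P=1,RW=1,US=1,PS=0
  ⇒ phys 0x458FC  [3 reads]
#2 VA=0x44121C635 (r,kernel):
  TLB hit vpn=0x44121C → PA=0x3B635
#3 VA=0x240400152 (w,user):
  L0 @0x2F[9] → 0x48007  P=1,RW=1,US=1,PS=0
  L1 @0x48[2] → 0x1B002  P=0,RW=1,US=0,PS=0
  ✗ PAGE_NOT_PRESENT  [2 reads]
#4 VA=0x3408172EE (w,user):
  L0 @0x2F[13] → 0x4C007  P=1,RW=1,US=1,PS=0
  L1 @0x4C[4] → 0x4E007  P=1,RW=1,US=1,PS=0
  L2 @0x4E[23] → 0x4F007  P=1,RW=1,US=1,PS=0
  ⇒ phys 0x4F2EE  [3 reads]
#5 VA=0x4C0016388 (w,user):
  L0 @0x2F[19] → 0x53007  P=1,RW=1,US=1,PS=0
  L1 @0x53[0] → 0x54007  P=1,RW=1,US=1,PS=0
  L2 @0x54[22] → 0x55007  P=1,RW=1,US=1,PS=0
  ⇒ phys 0x55388  [3 reads]
#6 VA=0x401811483 (r,kernel):
  L0 @0x2F[16] → 0x58007  P=1,RW=1,US=1,PS=0
  L1 @0x58[12] → 0x5A007  P=1,RW=1,US=1,PS=0
  L2 @0x5A[17] → 0x63006  P=0,RW=1,US=1,PS=0
  ✗ PAGE_NOT_PRESENT  [3 reads]
#7 VA=0x3C360915C (w,user):
  L0 @0x2F[15] → 0x5C007  P=1,RW=1,US=1,PS=0
  L1 @0x5C[27] → 0x5D007  P=1,RW=1,US=1,PS=0
  L2 @0x5D[9] → 0x60005  P=1,RW=0,US=1,PS=0
  ✗ PROTECTION_VIOLATION  [3 reads]

Access #0 fault: NONE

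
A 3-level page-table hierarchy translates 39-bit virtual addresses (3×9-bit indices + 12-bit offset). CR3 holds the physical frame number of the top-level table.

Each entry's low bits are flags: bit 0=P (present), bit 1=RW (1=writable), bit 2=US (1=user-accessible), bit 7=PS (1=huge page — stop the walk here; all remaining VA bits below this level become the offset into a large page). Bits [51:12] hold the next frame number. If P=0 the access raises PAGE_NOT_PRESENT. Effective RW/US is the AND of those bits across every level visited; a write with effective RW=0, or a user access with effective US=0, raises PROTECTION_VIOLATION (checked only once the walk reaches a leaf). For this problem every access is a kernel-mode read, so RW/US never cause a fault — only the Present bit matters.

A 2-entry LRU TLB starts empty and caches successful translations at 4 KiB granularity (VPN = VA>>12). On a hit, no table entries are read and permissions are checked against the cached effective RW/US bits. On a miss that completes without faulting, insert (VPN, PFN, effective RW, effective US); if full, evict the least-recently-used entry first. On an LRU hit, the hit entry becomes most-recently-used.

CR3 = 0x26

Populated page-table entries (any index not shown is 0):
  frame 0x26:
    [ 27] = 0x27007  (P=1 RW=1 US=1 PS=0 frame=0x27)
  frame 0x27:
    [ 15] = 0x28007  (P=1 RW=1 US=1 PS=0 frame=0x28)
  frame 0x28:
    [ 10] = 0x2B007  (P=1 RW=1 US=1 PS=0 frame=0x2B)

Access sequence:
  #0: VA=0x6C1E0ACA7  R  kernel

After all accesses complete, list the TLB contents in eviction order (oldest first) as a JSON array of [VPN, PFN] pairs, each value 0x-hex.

Per-access translation:
#0 VA=0x6C1E0ACA7 (r,kernel):
  L0: frame=0x26 idx=27 entry=0x27007 [P=1 RW=1 US=1 PS=0]
  L1: frame=0x27 idx=15 entry=0x28007 [P=1 RW=1 US=1 PS=0]
  L2: frame=0x28 idx=10 entry=0x2B007 [P=1 RW=1 US=1 PS=0]
  ⇒ phys 0x2BCA7  [3 reads]

TLB: [["0x6C1E0A", "0x2B"]]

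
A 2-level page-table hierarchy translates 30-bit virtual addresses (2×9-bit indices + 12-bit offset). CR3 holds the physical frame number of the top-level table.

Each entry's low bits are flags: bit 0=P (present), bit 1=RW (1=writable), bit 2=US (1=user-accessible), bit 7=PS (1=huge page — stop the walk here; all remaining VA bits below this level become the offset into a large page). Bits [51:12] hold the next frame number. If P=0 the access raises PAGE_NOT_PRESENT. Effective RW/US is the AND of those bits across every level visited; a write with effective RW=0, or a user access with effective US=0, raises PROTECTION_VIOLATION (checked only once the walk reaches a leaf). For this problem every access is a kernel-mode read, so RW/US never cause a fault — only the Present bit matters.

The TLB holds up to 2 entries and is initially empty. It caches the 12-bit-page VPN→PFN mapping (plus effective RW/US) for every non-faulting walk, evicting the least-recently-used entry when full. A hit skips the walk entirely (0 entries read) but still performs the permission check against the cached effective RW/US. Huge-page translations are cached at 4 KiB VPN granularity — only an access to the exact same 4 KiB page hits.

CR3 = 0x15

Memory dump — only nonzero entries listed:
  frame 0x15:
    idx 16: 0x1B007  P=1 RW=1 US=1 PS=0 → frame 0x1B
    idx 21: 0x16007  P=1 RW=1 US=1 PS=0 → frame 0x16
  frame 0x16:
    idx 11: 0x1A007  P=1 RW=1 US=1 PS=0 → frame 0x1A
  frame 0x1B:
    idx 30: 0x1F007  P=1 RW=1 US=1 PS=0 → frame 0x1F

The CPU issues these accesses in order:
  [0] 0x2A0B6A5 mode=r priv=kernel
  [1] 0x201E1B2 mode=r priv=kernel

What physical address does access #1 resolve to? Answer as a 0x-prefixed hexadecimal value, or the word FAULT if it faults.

Trace:
#0 VA=0x2A0B6A5 (r,kernel):
  L0 @0x15[21] → 0x16007  P=1,RW=1,US=1,PS=0
  L1 @0x16[11] → 0x1A007  P=1,RW=1,US=1,PS=0
  ✓ 0x1A6A5  — 2 lookups
#1 VA=0x201E1B2 (r,kernel):
  L0 @0x15[16] → 0x1B007  P=1,RW=1,US=1,PS=0
  L1 @0x1B[30] → 0x1F007  P=1,RW=1,US=1,PS=0
  ✓ 0x1F1B2  — 2 lookups

Access #1 PA: 0x1F1B2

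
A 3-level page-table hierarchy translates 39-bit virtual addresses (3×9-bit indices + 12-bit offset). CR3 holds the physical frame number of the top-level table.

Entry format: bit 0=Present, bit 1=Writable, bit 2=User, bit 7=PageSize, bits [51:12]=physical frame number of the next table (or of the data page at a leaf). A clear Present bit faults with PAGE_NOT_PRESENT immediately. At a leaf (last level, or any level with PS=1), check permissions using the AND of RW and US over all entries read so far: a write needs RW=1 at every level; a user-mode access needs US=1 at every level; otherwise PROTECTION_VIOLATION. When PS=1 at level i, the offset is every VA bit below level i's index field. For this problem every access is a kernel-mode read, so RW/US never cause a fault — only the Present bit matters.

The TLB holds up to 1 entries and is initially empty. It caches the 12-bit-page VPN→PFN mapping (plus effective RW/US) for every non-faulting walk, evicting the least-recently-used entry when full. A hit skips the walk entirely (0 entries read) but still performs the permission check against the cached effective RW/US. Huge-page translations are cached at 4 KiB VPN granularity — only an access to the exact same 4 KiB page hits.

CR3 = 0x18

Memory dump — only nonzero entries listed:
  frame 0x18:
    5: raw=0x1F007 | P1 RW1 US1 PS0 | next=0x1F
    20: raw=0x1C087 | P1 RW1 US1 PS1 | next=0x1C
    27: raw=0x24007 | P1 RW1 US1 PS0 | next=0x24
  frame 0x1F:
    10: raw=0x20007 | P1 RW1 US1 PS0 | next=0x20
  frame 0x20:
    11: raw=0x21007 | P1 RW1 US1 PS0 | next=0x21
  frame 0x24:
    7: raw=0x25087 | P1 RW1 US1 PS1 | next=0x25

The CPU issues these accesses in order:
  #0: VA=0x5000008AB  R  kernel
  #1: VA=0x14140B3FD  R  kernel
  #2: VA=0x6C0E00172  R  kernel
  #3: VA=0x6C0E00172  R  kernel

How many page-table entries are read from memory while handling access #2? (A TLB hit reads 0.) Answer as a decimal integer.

Trace:
#0 VA=0x5000008AB (r,kernel):
  L0 @0x18[20] → 0x1C087  P=1,RW=1,US=1,PS=1
  ⇒ phys 0x1C8AB (huge @L0)  [1 reads]
#1 VA=0x14140B3FD (r,kernel):
  L0 @0x18[5] → 0x1F007  P=1,RW=1,US=1,PS=0
  L1 @0x1F[10] → 0x20007  P=1,RW=1,US=1,PS=0
  L2 @0x20[11] → 0x21007  P=1,RW=1,US=1,PS=0
  ⇒ phys 0x213FD  [3 reads]
#2 VA=0x6C0E00172 (r,kernel):
  L0 @0x18[27] → 0x24007  P=1,RW=1,US=1,PS=0
  L1 @0x24[7] → 0x25087  P=1,RW=1,US=1,PS=1
  ⇒ phys 0x25172 (huge @L1)  [2 reads]
#3 VA=0x6C0E00172 (r,kernel):
  TLB hit vpn=0x6C0E00 → PA=0x25172

Entries read for #2: 2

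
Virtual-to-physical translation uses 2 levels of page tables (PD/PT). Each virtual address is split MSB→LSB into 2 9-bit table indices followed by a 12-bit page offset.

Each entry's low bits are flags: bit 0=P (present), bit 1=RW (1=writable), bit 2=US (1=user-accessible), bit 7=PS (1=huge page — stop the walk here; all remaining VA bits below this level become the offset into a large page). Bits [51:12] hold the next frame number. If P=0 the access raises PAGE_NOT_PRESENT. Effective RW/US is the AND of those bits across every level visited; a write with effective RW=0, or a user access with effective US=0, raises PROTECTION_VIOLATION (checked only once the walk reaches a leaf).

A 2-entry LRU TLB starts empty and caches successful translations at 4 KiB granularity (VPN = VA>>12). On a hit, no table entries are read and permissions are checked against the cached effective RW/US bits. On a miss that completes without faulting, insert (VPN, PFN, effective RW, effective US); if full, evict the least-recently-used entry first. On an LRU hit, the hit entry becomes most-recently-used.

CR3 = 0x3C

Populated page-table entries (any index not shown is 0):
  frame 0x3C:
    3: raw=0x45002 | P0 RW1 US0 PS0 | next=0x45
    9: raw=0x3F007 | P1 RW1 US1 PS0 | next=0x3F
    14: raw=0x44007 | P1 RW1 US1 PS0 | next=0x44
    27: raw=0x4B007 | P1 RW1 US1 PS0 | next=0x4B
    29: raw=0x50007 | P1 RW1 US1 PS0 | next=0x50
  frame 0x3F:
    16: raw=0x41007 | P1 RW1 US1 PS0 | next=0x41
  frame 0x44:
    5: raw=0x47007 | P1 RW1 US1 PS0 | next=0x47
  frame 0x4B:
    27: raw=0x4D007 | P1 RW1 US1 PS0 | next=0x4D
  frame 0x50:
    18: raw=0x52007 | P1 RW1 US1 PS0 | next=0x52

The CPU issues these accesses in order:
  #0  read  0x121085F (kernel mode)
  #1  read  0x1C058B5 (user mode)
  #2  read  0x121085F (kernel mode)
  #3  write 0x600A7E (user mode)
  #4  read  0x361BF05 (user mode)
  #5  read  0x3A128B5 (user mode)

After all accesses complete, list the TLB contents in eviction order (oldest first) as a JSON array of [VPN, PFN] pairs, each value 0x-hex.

Per-access translation:
#0 VA=0x121085F (r,kernel):
  [0] read 0x3C idx=9: raw=0x3F007 flags P=1 W=1 U=1 S=0
  [1] read 0x3F idx=16: raw=0x41007 flags P=1 W=1 U=1 S=0
  ✓ 0x4185F  — 2 lookups
#1 VA=0x1C058B5 (r,user):
  [0] read 0x3C idx=14: raw=0x44007 flags P=1 W=1 U=1 S=0
  [1] read 0x44 idx=5: raw=0x47007 flags P=1 W=1 U=1 S=0
  ✓ 0x478B5  — 2 lookups
#2 VA=0x121085F (r,kernel):
  TLB hit vpn=0x1210 → PA=0x4185F
#3 VA=0x600A7E (w,user):
  [0] read 0x3C idx=3: raw=0x45002 flags P=0 W=1 U=0 S=0
  ✗ PAGE_NOT_PRESENT  [1 reads]
#4 VA=0x361BF05 (r,user):
  [0] read 0x3C idx=27: raw=0x4B007 flags P=1 W=1 U=1 S=0
  [1] read 0x4B idx=27: raw=0x4D007 flags P=1 W=1 U=1 S=0
  ✓ 0x4DF05  — 2 lookups
#5 VA=0x3A128B5 (r,user):
  [0] read 0x3C idx=29: raw=0x50007 flags P=1 W=1 U=1 S=0
  [1] read 0x50 idx=18: raw=0x52007 flags P=1 W=1 U=1 S=0
  ✓ 0x528B5  — 2 lookups

TLB: [["0x361B", "0x4D"], ["0x3A12", "0x52"]]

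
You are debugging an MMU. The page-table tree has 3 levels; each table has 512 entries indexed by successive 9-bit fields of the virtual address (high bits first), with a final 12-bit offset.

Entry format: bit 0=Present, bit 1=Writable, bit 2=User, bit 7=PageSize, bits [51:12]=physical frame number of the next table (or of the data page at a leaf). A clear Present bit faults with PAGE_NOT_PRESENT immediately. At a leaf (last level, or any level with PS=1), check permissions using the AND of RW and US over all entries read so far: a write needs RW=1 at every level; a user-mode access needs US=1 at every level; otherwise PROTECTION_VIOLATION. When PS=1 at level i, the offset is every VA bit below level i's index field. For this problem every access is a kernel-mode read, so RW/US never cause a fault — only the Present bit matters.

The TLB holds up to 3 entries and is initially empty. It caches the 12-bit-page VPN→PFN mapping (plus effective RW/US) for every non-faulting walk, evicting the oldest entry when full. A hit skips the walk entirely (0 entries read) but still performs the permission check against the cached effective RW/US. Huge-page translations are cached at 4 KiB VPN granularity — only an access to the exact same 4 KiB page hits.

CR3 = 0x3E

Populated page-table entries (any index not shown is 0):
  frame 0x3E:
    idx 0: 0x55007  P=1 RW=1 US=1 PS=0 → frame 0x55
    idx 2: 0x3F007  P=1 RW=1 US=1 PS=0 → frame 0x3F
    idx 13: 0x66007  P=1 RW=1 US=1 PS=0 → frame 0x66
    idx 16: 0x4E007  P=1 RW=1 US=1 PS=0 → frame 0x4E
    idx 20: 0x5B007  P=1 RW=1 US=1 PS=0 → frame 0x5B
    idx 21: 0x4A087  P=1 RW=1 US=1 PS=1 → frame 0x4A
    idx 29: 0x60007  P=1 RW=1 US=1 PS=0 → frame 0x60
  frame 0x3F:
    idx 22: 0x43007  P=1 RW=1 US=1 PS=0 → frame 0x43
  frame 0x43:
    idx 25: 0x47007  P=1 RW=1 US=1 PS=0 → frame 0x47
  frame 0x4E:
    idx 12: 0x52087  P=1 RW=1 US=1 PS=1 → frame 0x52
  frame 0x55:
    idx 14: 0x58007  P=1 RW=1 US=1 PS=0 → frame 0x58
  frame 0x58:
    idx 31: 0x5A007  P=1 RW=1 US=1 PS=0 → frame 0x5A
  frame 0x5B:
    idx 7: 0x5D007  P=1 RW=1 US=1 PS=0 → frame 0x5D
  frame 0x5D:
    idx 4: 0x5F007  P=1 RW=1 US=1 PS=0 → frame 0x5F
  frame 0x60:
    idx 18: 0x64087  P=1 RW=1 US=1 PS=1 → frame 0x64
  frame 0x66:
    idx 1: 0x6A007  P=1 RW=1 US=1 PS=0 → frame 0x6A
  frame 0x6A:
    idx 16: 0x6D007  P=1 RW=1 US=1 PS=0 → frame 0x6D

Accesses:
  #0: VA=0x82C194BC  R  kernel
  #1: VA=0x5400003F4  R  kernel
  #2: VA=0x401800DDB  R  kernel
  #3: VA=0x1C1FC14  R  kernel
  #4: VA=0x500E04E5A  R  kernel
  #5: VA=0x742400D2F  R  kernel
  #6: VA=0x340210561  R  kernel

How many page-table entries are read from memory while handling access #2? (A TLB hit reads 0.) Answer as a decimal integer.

Per-access translation:
#0 VA=0x82C194BC (r,kernel):
  [0] read 0x3E idx=2: raw=0x3F007 flags P=1 W=1 U=1 S=0
  [1] read 0x3F idx=22: raw=0x43007 flags P=1 W=1 U=1 S=0
  [2] read 0x43 idx=25: raw=0x47007 flags P=1 W=1 U=1 S=0
  → PA=0x474BC  (3 entries read)
#1 VA=0x5400003F4 (r,kernel):
  [0] read 0x3E idx=21: raw=0x4A087 flags P=1 W=1 U=1 S=1
  → PA=0x4A3F4 (huge @L0)  (1 entries read)
#2 VA=0x401800DDB (r,kernel):
  [0] read 0x3E idx=16: raw=0x4E007 flags P=1 W=1 U=1 S=0
  [1] read 0x4E idx=12: raw=0x52087 flags P=1 W=1 U=1 S=1
  → PA=0x52DDB (huge @L1)  (2 entries read)
#3 VA=0x1C1FC14 (r,kernel):
  [0] read 0x3E idx=0: raw=0x55007 flags P=1 W=1 U=1 S=0
  [1] read 0x55 idx=14: raw=0x58007 flags P=1 W=1 U=1 S=0
  [2] read 0x58 idx=31: raw=0x5A007 flags P=1 W=1 U=1 S=0
  → PA=0x5AC14  (3 entries read)
#4 VA=0x500E04E5A (r,kernel):
  [0] read 0x3E idx=20: raw=0x5B007 flags P=1 W=1 U=1 S=0
  [1] read 0x5B idx=7: raw=0x5D007 flags P=1 W=1 U=1 S=0
  [2] read 0x5D idx=4: raw=0x5F007 flags P=1 W=1 U=1 S=0
  → PA=0x5FE5A  (3 entries read)
#5 VA=0x742400D2F (r,kernel):
  [0] read 0x3E idx=29: raw=0x60007 flags P=1 W=1 U=1 S=0
  [1] read 0x60 idx=18: raw=0x64087 flags P=1 W=1 U=1 S=1
  → PA=0x64D2F (huge @L1)  (2 entries read)
#6 VA=0x340210561 (r,kernel):
  [0] read 0x3E idx=13: raw=0x66007 flags P=1 W=1 U=1 S=0
  [1] read 0x66 idx=1: raw=0x6A007 flags P=1 W=1 U=1 S=0
  [2] read 0x6A idx=16: raw=0x6D007 flags P=1 W=1 U=1 S=0
  → PA=0x6D561  (3 entries read)

Entries read for #2: 2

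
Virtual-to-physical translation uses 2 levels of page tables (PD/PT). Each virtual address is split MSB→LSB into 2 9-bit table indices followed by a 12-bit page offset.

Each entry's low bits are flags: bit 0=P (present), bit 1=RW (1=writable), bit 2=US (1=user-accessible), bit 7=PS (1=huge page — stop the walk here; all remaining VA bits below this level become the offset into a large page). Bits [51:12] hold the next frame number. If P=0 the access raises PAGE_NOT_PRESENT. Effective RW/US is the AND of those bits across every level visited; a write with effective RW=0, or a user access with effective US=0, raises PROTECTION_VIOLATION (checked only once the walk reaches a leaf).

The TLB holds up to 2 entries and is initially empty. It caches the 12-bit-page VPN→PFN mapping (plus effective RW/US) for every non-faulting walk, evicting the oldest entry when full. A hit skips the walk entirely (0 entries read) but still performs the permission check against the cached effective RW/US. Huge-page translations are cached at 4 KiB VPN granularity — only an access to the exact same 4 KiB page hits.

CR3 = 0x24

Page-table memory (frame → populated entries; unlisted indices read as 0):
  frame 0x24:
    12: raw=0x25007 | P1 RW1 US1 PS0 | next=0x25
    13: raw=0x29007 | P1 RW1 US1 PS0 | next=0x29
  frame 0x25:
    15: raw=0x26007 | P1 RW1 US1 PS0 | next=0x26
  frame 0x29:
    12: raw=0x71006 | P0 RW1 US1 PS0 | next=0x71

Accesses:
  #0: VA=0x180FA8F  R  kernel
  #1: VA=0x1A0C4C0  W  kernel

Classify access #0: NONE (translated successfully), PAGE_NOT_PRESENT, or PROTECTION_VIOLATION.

Walk each access:
#0 VA=0x180FA8F (r,kernel):
  L0: frame=0x24 idx=12 entry=0x25007 [P=1 RW=1 US=1 PS=0]
  L1: frame=0x25 idx=15 entry=0x26007 [P=1 RW=1 US=1 PS=0]
  → PA=0x26A8F  (2 entries read)
#1 VA=0x1A0C4C0 (w,kernel):
  L0: frame=0x24 idx=13 entry=0x29007 [P=1 RW=1 US=1 PS=0]
  L1: frame=0x29 idx=12 entry=0x71006 [P=0 RW=1 US=1 PS=0]
  → PAGE_NOT_PRESENT  (2 entries read)

Access #0 fault: NONE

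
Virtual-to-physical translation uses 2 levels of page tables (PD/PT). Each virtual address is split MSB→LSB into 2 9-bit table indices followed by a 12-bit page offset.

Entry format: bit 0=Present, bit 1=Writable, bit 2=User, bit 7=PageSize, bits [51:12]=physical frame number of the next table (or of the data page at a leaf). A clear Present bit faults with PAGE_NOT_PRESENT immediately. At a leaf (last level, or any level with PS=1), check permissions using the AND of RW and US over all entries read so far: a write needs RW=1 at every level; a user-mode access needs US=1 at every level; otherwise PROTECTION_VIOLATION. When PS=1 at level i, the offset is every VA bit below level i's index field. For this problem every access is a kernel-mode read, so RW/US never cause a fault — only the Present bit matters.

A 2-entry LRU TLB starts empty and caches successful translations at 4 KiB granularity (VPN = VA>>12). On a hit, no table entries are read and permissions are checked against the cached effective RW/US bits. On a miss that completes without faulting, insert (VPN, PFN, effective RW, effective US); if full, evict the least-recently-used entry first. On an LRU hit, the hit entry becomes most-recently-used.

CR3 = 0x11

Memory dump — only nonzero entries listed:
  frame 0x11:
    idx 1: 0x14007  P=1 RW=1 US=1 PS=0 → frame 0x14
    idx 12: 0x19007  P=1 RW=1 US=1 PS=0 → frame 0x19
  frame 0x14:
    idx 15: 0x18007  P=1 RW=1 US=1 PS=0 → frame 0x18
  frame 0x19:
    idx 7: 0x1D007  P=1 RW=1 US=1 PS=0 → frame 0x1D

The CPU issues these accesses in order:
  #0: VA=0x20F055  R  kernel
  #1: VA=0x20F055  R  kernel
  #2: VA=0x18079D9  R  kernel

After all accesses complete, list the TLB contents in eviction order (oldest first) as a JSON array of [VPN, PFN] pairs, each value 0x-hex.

Per-access translation:
#0 VA=0x20F055 (r,kernel):
  lvl0: tbl 0x11, slot 1 ⇒ 0x14007 (P1/RW1/US1/PS0)
  lvl1: tbl 0x14, slot 15 ⇒ 0x18007 (P1/RW1/US1/PS0)
  → PA=0x18055  (2 entries read)
#1 VA=0x20F055 (r,kernel):
  TLB hit vpn=0x20F → PA=0x18055
#2 VA=0x18079D9 (r,kernel):
  lvl0: tbl 0x11, slot 12 ⇒ 0x19007 (P1/RW1/US1/PS0)
  lvl1: tbl 0x19, slot 7 ⇒ 0x1D007 (P1/RW1/US1/PS0)
  → PA=0x1D9D9  (2 entries read)

TLB: [["0x20F", "0x18"], ["0x1807", "0x1D"]]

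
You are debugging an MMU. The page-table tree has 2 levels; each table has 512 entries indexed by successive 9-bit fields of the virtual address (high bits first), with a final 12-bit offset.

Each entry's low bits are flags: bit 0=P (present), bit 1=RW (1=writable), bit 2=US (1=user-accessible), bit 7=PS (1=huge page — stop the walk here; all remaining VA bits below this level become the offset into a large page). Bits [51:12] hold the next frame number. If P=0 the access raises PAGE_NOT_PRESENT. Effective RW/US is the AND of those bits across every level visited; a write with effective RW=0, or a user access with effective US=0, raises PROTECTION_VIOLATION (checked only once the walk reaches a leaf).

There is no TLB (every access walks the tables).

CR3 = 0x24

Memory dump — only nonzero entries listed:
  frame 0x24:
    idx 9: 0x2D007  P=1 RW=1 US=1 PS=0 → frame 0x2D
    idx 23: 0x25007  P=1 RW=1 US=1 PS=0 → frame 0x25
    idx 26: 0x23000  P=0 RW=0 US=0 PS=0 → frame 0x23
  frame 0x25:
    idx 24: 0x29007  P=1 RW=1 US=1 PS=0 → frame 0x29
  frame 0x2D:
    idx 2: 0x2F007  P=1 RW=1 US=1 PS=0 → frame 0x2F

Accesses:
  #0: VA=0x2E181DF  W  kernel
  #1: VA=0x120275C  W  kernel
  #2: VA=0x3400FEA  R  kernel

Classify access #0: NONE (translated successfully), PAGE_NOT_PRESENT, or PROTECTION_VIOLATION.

Per-access translation:
#0 VA=0x2E181DF (w,kernel):
  L0: frame=0x24 idx=23 entry=0x25007 [P=1 RW=1 US=1 PS=0]
  L1: frame=0x25 idx=24 entry=0x29007 [P=1 RW=1 US=1 PS=0]
  → PA=0x291DF  (2 entries read)
#1 VA=0x120275C (w,kernel):
  L0: frame=0x24 idx=9 entry=0x2D007 [P=1 RW=1 US=1 PS=0]
  L1: frame=0x2D idx=2 entry=0x2F007 [P=1 RW=1 US=1 PS=0]
  → PA=0x2F75C  (2 entries read)
#2 VA=0x3400FEA (r,kernel):
  L0: frame=0x24 idx=26 entry=0x23000 [P=0 RW=0 US=0 PS=0]
  ✗ PAGE_NOT_PRESENT  [1 reads]

Access #0 fault: NONE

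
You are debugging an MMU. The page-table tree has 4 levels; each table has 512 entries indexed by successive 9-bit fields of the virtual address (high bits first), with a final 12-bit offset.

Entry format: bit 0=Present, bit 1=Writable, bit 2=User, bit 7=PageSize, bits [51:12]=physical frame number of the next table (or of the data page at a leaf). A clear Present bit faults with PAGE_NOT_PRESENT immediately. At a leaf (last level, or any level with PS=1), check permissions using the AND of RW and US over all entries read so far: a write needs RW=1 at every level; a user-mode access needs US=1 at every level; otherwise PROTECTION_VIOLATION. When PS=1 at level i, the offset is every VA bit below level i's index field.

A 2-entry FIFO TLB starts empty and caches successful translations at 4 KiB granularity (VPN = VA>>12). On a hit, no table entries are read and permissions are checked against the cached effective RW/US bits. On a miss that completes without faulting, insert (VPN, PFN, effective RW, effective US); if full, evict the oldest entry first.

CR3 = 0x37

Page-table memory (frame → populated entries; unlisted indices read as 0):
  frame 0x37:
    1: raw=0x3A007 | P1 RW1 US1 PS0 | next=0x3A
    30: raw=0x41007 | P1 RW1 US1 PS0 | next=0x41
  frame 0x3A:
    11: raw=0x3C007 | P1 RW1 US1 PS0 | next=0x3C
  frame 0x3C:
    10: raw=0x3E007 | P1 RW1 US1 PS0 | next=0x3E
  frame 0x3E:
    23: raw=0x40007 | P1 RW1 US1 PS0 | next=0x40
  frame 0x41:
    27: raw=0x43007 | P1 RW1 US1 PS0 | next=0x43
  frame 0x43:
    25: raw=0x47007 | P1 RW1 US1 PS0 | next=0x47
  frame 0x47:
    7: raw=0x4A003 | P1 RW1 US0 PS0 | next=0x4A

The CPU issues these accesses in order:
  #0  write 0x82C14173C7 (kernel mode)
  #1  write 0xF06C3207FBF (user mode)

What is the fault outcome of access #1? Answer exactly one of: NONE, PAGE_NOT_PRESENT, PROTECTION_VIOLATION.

Trace:
#0 VA=0x82C14173C7 (w,kernel):
  L0 @0x37[1] → 0x3A007  P=1,RW=1,US=1,PS=0
  L1 @0x3A[11] → 0x3C007  P=1,RW=1,US=1,PS=0
  L2 @0x3C[10] → 0x3E007  P=1,RW=1,US=1,PS=0
  L3 @0x3E[23] → 0x40007  P=1,RW=1,US=1,PS=0
  ✓ 0x403C7  — 4 lookups
#1 VA=0xF06C3207FBF (w,user):
  L0 @0x37[30] → 0x41007  P=1,RW=1,US=1,PS=0
  L1 @0x41[27] → 0x43007  P=1,RW=1,US=1,PS=0
  L2 @0x43[25] → 0x47007  P=1,RW=1,US=1,PS=0
  L3 @0x47[7] → 0x4A003  P=1,RW=1,US=0,PS=0
  ⇒ fault: PROTECTION_VIOLATION  — 4 lookups

Access #1 fault: PROTECTION_VIOLATION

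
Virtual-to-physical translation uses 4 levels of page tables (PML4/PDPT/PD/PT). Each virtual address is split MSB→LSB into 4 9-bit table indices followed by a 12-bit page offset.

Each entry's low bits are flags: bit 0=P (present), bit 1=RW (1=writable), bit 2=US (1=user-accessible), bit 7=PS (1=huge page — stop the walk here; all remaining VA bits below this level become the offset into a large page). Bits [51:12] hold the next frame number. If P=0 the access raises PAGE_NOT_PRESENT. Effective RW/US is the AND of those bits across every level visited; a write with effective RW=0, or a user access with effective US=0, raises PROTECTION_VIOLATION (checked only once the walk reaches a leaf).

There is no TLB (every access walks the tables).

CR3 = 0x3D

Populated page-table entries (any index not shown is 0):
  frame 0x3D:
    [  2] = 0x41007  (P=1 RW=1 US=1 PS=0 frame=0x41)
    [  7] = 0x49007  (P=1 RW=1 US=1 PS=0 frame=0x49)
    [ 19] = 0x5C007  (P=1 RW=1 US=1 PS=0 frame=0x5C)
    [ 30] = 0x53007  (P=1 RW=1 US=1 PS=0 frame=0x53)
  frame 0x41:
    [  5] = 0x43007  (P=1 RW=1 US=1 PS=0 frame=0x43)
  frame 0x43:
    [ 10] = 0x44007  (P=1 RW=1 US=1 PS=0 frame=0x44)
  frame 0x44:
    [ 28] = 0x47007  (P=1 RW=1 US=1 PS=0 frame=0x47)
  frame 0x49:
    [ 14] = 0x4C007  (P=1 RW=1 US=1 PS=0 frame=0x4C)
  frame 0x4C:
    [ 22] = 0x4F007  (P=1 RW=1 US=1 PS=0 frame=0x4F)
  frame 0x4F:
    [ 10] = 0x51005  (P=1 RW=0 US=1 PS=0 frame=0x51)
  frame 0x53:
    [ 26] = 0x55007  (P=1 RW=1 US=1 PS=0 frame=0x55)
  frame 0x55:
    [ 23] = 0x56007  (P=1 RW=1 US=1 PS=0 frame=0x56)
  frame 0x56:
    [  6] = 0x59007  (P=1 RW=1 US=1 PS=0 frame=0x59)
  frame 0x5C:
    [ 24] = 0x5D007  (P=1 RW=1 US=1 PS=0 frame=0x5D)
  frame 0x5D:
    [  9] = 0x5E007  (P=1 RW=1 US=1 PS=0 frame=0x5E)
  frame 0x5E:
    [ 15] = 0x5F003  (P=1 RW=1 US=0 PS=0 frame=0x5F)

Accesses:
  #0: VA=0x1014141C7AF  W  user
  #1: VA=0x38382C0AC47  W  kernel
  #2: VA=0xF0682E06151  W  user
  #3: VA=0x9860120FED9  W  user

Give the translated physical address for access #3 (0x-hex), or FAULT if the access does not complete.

Walk each access:
#0 VA=0x1014141C7AF (w,user):
  L0 @0x3D[2] → 0x41007  P=1,RW=1,US=1,PS=0
  L1 @0x41[5] → 0x43007  P=1,RW=1,US=1,PS=0
  L2 @0x43[10] → 0x44007  P=1,RW=1,US=1,PS=0
  L3 @0x44[28] → 0x47007  P=1,RW=1,US=1,PS=0
  ⇒ phys 0x477AF  [4 reads]
#1 VA=0x38382C0AC47 (w,kernel):
  L0 @0x3D[7] → 0x49007  P=1,RW=1,US=1,PS=0
  L1 @0x49[14] → 0x4C007  P=1,RW=1,US=1,PS=0
  L2 @0x4C[22] → 0x4F007  P=1,RW=1,US=1,PS=0
  L3 @0x4F[10] → 0x51005  P=1,RW=0,US=1,PS=0
  ⇒ fault: PROTECTION_VIOLATION  — 4 lookups
#2 VA=0xF0682E06151 (w,user):
  L0 @0x3D[30] → 0x53007  P=1,RW=1,US=1,PS=0
  L1 @0x53[26] → 0x55007  P=1,RW=1,US=1,PS=0
  L2 @0x55[23] → 0x56007  P=1,RW=1,US=1,PS=0
  L3 @0x56[6] → 0x59007  P=1,RW=1,US=1,PS=0
  ⇒ phys 0x59151  [4 reads]
#3 VA=0x9860120FED9 (w,user):
  L0 @0x3D[19] → 0x5C007  P=1,RW=1,US=1,PS=0
  L1 @0x5C[24] → 0x5D007  P=1,RW=1,US=1,PS=0
  L2 @0x5D[9] → 0x5E007  P=1,RW=1,US=1,PS=0
  L3 @0x5E[15] → 0x5F003  P=1,RW=1,US=0,PS=0
  ⇒ fault: PROTECTION_VIOLATION  — 4 lookups

Access #3 PA: FAULT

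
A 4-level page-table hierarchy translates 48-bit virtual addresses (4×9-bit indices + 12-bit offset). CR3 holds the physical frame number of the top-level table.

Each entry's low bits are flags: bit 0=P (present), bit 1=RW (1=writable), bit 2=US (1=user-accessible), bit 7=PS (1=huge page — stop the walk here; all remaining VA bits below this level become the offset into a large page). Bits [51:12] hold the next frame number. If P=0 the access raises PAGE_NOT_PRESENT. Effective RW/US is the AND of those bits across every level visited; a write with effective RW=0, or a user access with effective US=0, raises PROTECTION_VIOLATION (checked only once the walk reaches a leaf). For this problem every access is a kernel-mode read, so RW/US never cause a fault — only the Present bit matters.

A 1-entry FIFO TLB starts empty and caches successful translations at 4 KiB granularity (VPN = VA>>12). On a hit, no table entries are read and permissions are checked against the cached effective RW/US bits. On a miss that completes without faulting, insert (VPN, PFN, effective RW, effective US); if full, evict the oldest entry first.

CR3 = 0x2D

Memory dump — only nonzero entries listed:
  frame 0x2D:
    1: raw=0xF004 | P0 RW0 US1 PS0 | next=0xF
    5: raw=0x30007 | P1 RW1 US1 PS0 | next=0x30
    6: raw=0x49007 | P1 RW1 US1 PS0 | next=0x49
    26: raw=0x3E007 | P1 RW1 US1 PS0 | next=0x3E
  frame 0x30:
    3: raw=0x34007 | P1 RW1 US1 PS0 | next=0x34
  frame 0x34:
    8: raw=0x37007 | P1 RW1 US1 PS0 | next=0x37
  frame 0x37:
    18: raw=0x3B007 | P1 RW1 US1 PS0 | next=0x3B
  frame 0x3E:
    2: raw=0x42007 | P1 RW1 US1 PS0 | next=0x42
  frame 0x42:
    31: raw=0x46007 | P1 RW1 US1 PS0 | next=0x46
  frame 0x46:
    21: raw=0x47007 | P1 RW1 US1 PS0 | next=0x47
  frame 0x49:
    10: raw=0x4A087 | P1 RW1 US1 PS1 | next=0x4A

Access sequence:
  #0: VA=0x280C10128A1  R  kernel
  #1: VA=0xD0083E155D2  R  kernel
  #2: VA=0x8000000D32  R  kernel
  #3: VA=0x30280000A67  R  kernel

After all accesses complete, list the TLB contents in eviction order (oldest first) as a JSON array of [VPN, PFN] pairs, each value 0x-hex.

Per-access translation:
#0 VA=0x280C10128A1 (r,kernel):
  lvl0: tbl 0x2D, slot 5 ⇒ 0x30007 (P1/RW1/US1/PS0)
  lvl1: tbl 0x30, slot 3 ⇒ 0x34007 (P1/RW1/US1/PS0)
  lvl2: tbl 0x34, slot 8 ⇒ 0x37007 (P1/RW1/US1/PS0)
  lvl3: tbl 0x37, slot 18 ⇒ 0x3B007 (P1/RW1/US1/PS0)
  → PA=0x3B8A1  (4 entries read)
#1 VA=0xD0083E155D2 (r,kernel):
  lvl0: tbl 0x2D, slot 26 ⇒ 0x3E007 (P1/RW1/US1/PS0)
  lvl1: tbl 0x3E, slot 2 ⇒ 0x42007 (P1/RW1/US1/PS0)
  lvl2: tbl 0x42, slot 31 ⇒ 0x46007 (P1/RW1/US1/PS0)
  lvl3: tbl 0x46, slot 21 ⇒ 0x47007 (P1/RW1/US1/PS0)
  → PA=0x475D2  (4 entries read)
#2 VA=0x8000000D32 (r,kernel):
  lvl0: tbl 0x2D, slot 1 ⇒ 0xF004 (P0/RW0/US1/PS0)
  ✗ PAGE_NOT_PRESENT  [1 reads]
#3 VA=0x30280000A67 (r,kernel):
  lvl0: tbl 0x2D, slot 6 ⇒ 0x49007 (P1/RW1/US1/PS0)
  lvl1: tbl 0x49, slot 10 ⇒ 0x4A087 (P1/RW1/US1/PS1)
  → PA=0x4AA67 (huge @L1)  (2 entries read)

TLB: [["0x30280000", "0x4A"]]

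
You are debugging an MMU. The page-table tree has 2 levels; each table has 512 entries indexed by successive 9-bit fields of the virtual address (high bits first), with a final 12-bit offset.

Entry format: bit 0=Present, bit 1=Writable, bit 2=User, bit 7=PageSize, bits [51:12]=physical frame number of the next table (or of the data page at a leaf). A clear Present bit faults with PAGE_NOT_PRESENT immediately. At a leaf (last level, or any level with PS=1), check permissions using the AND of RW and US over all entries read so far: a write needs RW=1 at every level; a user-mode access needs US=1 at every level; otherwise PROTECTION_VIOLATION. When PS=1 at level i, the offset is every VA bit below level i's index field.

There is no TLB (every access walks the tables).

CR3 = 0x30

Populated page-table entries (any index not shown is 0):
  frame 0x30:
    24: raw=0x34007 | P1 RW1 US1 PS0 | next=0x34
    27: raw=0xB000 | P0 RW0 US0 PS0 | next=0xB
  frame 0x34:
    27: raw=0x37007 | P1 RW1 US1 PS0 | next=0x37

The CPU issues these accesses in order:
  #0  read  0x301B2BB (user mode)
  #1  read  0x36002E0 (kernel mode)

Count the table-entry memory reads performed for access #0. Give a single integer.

Trace:
#0 VA=0x301B2BB (r,user):
  [0] read 0x30 idx=24: raw=0x34007 flags P=1 W=1 U=1 S=0
  [1] read 0x34 idx=27: raw=0x37007 flags P=1 W=1 U=1 S=0
  ⇒ phys 0x372BB  [2 reads]
#1 VA=0x36002E0 (r,kernel):
  [0] read 0x30 idx=27: raw=0xB000 flags P=0 W=0 U=0 S=0
  ⇒ fault: PAGE_NOT_PRESENT  — 1 lookups

Entries read for #0: 2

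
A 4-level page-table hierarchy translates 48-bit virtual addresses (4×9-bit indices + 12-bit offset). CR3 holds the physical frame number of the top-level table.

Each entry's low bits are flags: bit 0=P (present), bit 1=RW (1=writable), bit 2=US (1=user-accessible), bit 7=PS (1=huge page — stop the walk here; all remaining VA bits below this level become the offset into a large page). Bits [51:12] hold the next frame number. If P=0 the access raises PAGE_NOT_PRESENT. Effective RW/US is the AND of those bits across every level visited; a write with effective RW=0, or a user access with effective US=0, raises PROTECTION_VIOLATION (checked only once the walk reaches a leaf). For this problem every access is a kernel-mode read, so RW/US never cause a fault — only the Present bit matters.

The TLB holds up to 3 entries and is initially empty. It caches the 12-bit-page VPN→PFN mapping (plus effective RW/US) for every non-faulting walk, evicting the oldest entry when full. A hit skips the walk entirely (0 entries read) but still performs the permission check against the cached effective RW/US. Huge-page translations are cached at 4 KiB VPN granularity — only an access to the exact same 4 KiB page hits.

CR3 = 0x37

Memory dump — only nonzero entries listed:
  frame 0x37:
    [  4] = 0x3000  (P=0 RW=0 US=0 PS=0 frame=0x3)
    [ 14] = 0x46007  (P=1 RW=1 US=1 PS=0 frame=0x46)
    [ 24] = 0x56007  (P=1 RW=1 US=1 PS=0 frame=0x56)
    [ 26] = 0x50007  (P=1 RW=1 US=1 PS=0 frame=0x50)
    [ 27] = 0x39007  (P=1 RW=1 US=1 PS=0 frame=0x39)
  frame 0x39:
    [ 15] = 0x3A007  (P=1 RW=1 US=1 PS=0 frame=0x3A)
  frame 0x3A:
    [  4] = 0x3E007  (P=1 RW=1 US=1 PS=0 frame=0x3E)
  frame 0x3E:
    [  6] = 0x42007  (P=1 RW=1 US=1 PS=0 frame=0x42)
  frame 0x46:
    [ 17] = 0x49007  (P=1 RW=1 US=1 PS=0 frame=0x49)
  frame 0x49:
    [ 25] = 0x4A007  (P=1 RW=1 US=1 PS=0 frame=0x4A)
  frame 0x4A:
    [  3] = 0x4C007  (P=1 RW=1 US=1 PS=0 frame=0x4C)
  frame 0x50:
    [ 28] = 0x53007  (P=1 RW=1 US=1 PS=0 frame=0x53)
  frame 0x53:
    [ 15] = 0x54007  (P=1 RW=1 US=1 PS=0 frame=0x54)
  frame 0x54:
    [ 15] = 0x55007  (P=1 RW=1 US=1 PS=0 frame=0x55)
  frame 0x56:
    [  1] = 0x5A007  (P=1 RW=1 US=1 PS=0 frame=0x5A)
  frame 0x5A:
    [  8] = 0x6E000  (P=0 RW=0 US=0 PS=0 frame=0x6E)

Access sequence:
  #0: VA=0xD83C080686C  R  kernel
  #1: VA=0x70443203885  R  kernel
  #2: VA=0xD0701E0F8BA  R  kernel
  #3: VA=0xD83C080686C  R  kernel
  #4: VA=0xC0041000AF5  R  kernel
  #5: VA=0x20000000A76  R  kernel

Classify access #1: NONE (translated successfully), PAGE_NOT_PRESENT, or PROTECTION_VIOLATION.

Trace:
#0 VA=0xD83C080686C (r,kernel):
  [0] read 0x37 idx=27: raw=0x39007 flags P=1 W=1 U=1 S=0
  [1] read 0x39 idx=15: raw=0x3A007 flags P=1 W=1 U=1 S=0
  [2] read 0x3A idx=4: raw=0x3E007 flags P=1 W=1 U=1 S=0
  [3] read 0x3E idx=6: raw=0x42007 flags P=1 W=1 U=1 S=0
  ✓ 0x4286C  — 4 lookups
#1 VA=0x70443203885 (r,kernel):
  [0] read 0x37 idx=14: raw=0x46007 flags P=1 W=1 U=1 S=0
  [1] read 0x46 idx=17: raw=0x49007 flags P=1 W=1 U=1 S=0
  [2] read 0x49 idx=25: raw=0x4A007 flags P=1 W=1 U=1 S=0
  [3] read 0x4A idx=3: raw=0x4C007 flags P=1 W=1 U=1 S=0
  ✓ 0x4C885  — 4 lookups
#2 VA=0xD0701E0F8BA (r,kernel):
  [0] read 0x37 idx=26: raw=0x50007 flags P=1 W=1 U=1 S=0
  [1] read 0x50 idx=28: raw=0x53007 flags P=1 W=1 U=1 S=0
  [2] read 0x53 idx=15: raw=0x54007 flags P=1 W=1 U=1 S=0
  [3] read 0x54 idx=15: raw=0x55007 flags P=1 W=1 U=1 S=0
  ✓ 0x558BA  — 4 lookups
#3 VA=0xD83C080686C (r,kernel):
  TLB hit vpn=0xD83C0806 → PA=0x4286C
#4 VA=0xC0041000AF5 (r,kernel):
  [0] read 0x37 idx=24: raw=0x56007 flags P=1 W=1 U=1 S=0
  [1] read 0x56 idx=1: raw=0x5A007 flags P=1 W=1 U=1 S=0
  [2] read 0x5A idx=8: raw=0x6E000 flags P=0 W=0 U=0 S=0
  ⇒ fault: PAGE_NOT_PRESENT  — 3 lookups
#5 VA=0x20000000A76 (r,kernel):
  [0] read 0x37 idx=4: raw=0x3000 flags P=0 W=0 U=0 S=0
  ⇒ fault: PAGE_NOT_PRESENT  — 1 lookups

Access #1 fault: NONE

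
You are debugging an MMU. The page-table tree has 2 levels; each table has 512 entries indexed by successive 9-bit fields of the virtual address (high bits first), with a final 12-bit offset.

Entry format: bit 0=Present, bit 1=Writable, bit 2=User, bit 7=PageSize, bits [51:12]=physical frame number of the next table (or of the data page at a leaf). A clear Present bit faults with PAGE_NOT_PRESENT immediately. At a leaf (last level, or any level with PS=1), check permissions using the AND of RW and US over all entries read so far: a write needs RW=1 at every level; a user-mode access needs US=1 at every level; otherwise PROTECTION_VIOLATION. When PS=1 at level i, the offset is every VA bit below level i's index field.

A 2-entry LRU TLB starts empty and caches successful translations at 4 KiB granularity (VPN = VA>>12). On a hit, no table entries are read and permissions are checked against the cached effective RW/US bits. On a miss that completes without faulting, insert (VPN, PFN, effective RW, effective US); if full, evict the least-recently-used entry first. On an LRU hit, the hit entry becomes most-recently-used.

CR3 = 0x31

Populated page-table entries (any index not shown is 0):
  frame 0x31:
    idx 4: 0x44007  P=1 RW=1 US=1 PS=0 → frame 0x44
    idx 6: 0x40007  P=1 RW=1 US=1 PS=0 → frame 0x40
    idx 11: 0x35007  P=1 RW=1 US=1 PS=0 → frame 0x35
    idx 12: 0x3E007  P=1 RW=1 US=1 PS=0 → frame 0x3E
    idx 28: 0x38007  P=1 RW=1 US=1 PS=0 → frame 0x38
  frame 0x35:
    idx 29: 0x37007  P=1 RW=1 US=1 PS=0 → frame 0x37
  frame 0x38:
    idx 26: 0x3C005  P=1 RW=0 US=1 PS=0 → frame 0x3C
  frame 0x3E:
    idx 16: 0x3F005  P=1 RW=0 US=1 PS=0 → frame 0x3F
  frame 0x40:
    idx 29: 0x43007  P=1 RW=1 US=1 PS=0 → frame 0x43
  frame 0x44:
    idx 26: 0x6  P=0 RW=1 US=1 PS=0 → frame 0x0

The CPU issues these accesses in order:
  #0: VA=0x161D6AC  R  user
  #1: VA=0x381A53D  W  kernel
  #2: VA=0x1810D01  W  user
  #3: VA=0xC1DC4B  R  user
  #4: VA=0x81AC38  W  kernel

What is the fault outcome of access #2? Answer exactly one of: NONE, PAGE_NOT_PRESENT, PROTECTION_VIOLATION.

Trace:
#0 VA=0x161D6AC (r,user):
  L0 @0x31[11] → 0x35007  P=1,RW=1,US=1,PS=0
  L1 @0x35[29] → 0x37007  P=1,RW=1,US=1,PS=0
  ✓ 0x376AC  — 2 lookups
#1 VA=0x381A53D (w,kernel):
  L0 @0x31[28] → 0x38007  P=1,RW=1,US=1,PS=0
  L1 @0x38[26] → 0x3C005  P=1,RW=0,US=1,PS=0
  → PROTECTION_VIOLATION  (2 entries read)
#2 VA=0x1810D01 (w,user):
  L0 @0x31[12] → 0x3E007  P=1,RW=1,US=1,PS=0
  L1 @0x3E[16] → 0x3F005  P=1,RW=0,US=1,PS=0
  → PROTECTION_VIOLATION  (2 entries read)
#3 VA=0xC1DC4B (r,user):
  L0 @0x31[6] → 0x40007  P=1,RW=1,US=1,PS=0
  L1 @0x40[29] → 0x43007  P=1,RW=1,US=1,PS=0
  ✓ 0x43C4B  — 2 lookups
#4 VA=0x81AC38 (w,kernel):
  L0 @0x31[4] → 0x44007  P=1,RW=1,US=1,PS=0
  L1 @0x44[26] → 0x6  P=0,RW=1,US=1,PS=0
  → PAGE_NOT_PRESENT  (2 entries read)

Access #2 fault: PROTECTION_VIOLATION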